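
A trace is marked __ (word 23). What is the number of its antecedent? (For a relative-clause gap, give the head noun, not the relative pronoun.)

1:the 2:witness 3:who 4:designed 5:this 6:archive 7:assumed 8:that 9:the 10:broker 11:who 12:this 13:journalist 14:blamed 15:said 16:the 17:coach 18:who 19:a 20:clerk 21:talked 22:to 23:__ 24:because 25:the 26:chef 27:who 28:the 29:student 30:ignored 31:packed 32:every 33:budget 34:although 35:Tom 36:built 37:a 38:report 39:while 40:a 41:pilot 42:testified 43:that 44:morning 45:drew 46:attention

The gap at 23 is the prepositional object of "talked", inside a relative clause.
The relative pronoun is "who" (word 18); it is bound by the head noun immediately before it.
Its filler is the head noun "coach", at word 17.

17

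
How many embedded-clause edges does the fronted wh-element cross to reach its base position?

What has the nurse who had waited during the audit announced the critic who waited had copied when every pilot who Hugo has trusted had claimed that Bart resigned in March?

1

"what" is extracted from the object of "copied".
Boundaries crossed, outermost first: [Ø] — 1 in total.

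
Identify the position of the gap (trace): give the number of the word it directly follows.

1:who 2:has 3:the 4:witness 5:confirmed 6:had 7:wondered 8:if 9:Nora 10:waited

5

The displaced element is "who" (word 1).
It is linked across 1 clause boundary (Ø).
It functions as the subject of "wondered", so the gap sits immediately after word 5 ("confirmed").
Base order: The witness has confirmed that who had wondered if Nora waited.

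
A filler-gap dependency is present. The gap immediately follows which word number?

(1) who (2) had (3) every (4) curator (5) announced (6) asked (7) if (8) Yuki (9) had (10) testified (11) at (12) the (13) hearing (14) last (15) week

5

The displaced element is "who" (word 1).
It is linked across 1 clause boundary (Ø).
It functions as the subject of "asked", so the gap sits immediately after word 5 ("announced").
Base order: Every curator had announced who asked if Yuki had testified at the hearing last week.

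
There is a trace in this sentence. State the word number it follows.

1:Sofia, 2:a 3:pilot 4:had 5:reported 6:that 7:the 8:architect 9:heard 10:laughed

The displaced element is "Sofia" (word 1).
It is linked across 2 clause boundaries (that → Ø).
It functions as the subject of "laughed", so the gap sits immediately after word 9 ("heard").
Base order: A pilot had reported that the architect heard that Sofia laughed.

9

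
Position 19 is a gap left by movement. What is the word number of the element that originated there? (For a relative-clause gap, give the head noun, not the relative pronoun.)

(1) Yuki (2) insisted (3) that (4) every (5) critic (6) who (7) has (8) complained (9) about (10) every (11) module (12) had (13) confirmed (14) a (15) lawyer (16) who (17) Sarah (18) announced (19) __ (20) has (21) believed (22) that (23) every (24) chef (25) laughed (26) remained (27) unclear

The gap at 19 is the subject of "believed", inside a relative clause.
The relative pronoun is "who" (word 16); it is bound by the head noun immediately before it.
Its filler is the head noun "lawyer", at word 15.

15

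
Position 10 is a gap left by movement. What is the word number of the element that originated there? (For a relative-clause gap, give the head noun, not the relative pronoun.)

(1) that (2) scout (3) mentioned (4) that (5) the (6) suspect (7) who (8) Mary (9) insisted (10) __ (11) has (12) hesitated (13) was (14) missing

6

The gap at 10 is the subject of "hesitated", inside a relative clause.
The relative pronoun is "who" (word 7); it is bound by the head noun immediately before it.
Its filler is the head noun "suspect", at word 6.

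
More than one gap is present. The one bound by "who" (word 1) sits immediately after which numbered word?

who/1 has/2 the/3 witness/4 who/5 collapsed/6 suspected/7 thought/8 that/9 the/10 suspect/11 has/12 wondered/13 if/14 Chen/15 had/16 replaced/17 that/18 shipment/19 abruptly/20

The displaced element is "who" (word 1).
It is linked across 1 clause boundary (Ø).
It functions as the subject of "thought", so the gap sits immediately after word 7 ("suspected").
Base order: The witness who collapsed has suspected that who thought that the suspect has wondered if Chen had replaced that shipment abruptly.

7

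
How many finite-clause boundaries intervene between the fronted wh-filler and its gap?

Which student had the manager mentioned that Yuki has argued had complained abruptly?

2

"which student" is extracted from the subject of "complained".
Boundaries crossed, outermost first: [that], [Ø] — 2 in total.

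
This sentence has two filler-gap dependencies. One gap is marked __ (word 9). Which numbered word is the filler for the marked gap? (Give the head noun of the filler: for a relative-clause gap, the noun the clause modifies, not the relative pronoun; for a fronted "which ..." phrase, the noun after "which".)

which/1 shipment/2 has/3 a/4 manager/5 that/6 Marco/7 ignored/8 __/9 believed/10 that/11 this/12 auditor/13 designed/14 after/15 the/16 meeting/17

The marked gap is inside the relative clause, the direct object of "ignored".
Its filler is the head noun "manager" (via "that"), at word 5.
(The other dependency links word 2 to a gap after word 14.)

5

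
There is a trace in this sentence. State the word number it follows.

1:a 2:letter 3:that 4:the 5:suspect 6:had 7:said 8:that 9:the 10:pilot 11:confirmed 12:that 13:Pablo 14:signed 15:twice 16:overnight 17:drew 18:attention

The displaced element is "a letter" (word 2).
It is linked across 2 clause boundaries (that → that).
It functions as the direct object of "signed", so the gap sits immediately after word 14 ("signed").
Base order: The suspect had said that the pilot confirmed that Pablo signed a letter twice overnight.

14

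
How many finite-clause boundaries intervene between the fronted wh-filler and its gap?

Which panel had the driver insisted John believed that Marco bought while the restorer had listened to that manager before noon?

2

"which panel" is extracted from the object of "bought".
Boundaries crossed, outermost first: [Ø], [that] — 2 in total.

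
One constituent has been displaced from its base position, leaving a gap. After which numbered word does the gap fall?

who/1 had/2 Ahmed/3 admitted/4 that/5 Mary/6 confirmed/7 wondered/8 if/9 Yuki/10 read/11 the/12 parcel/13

7

The displaced element is "who" (word 1).
It is linked across 2 clause boundaries (that → Ø).
It functions as the subject of "wondered", so the gap sits immediately after word 7 ("confirmed").
Base order: Ahmed had admitted that Mary confirmed that who wondered if Yuki read the parcel.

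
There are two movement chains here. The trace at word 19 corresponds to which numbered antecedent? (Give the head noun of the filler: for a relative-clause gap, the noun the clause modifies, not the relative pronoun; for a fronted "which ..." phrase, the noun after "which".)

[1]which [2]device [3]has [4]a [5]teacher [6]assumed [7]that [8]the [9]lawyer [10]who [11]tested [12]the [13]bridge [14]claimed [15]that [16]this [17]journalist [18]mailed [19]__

The marked gap is the direct object of "mailed".
Its filler is the fronted wh-phrase "which device", at word 2.
(The other dependency links word 9 to a gap after word 10.)

2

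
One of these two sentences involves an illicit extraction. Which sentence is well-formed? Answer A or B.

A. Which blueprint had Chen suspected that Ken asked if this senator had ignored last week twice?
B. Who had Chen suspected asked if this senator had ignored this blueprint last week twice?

In A, the wh-phrase is extracted from inside a wh-island (introduced by "if"), which blocks movement.
In B, the extraction path crosses only that-complement boundaries, which are transparent.
So B is grammatical.

B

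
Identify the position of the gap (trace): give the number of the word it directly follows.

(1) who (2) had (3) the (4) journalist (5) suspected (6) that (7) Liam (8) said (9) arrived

The displaced element is "who" (word 1).
It is linked across 2 clause boundaries (that → Ø).
It functions as the subject of "arrived", so the gap sits immediately after word 8 ("said").
Base order: The journalist had suspected that Liam said who arrived.

8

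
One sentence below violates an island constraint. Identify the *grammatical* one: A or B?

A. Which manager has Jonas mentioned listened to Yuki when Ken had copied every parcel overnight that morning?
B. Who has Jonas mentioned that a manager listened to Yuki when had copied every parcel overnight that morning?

In B, the wh-phrase is extracted from inside an adjunct island (introduced by "when"), which blocks movement.
In A, the extraction path crosses only that-complement boundaries, which are transparent.
So A is grammatical.

A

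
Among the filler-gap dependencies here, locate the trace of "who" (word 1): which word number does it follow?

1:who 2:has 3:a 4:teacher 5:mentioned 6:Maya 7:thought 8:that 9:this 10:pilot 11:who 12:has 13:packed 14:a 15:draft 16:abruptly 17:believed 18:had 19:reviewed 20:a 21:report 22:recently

The displaced element is "who" (word 1).
It is linked across 3 clause boundaries (Ø → that → Ø).
It functions as the subject of "reviewed", so the gap sits immediately after word 17 ("believed").
Base order: A teacher has mentioned Maya thought that this pilot who has packed a draft abruptly believed that who had reviewed a report recently.

17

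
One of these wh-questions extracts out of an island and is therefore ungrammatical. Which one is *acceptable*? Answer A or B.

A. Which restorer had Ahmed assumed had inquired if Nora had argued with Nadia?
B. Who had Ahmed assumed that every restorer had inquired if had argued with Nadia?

A

In B, the wh-phrase is extracted from inside a wh-island (introduced by "if"), which blocks movement.
In A, the extraction path crosses only that-complement boundaries, which are transparent.
So A is grammatical.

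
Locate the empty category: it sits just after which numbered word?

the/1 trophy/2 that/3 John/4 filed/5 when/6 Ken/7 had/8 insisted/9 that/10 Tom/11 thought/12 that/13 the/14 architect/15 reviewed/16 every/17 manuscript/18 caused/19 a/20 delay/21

5

The displaced element is "the trophy" (word 2).
It functions as the direct object of "filed", so the gap sits immediately after word 5 ("filed").
Base order: John filed the trophy when Ken had insisted that Tom thought that the architect reviewed every manuscript.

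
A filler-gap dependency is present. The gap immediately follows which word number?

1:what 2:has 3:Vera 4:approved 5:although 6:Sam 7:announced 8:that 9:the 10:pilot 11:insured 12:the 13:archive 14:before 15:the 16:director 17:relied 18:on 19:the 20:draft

The displaced element is "what" (word 1).
It functions as the direct object of "approved", so the gap sits immediately after word 4 ("approved").
Base order: Vera has approved what although Sam announced that the pilot insured the archive before the director relied on the draft.

4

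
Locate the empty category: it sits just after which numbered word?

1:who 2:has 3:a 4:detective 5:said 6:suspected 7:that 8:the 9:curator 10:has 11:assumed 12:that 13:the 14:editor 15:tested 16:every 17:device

5

The displaced element is "who" (word 1).
It is linked across 1 clause boundary (Ø).
It functions as the subject of "suspected", so the gap sits immediately after word 5 ("said").
Base order: A detective has said that who suspected that the curator has assumed that the editor tested every device.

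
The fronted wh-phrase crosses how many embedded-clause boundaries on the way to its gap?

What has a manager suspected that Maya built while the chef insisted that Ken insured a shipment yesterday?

"what" is extracted from the object of "built".
Boundaries crossed, outermost first: [that] — 1 in total.

1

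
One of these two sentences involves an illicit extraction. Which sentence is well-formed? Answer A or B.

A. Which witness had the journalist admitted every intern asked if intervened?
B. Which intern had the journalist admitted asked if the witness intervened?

B

In A, the wh-phrase is extracted from inside a wh-island (introduced by "if"), which blocks movement.
In B, the extraction path crosses only that-complement boundaries, which are transparent.
So B is grammatical.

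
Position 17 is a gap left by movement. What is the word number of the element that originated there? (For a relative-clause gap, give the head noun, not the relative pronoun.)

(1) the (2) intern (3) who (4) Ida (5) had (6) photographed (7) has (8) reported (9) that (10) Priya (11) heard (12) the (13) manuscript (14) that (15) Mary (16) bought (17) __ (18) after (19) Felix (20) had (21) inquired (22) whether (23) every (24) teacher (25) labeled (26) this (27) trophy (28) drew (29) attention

13

The gap at 17 is the object of "bought", inside a relative clause.
The relative pronoun is "that" (word 14); it is bound by the head noun immediately before it.
Its filler is the head noun "manuscript", at word 13.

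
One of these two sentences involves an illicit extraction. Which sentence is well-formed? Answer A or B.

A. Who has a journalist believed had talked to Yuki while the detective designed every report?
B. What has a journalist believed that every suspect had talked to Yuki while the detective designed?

In B, the wh-phrase is extracted from inside an adjunct island (introduced by "while"), which blocks movement.
In A, the extraction path crosses only that-complement boundaries, which are transparent.
So A is grammatical.

A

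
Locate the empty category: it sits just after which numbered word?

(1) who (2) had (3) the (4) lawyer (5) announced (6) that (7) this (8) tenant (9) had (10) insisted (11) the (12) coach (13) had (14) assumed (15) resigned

The displaced element is "who" (word 1).
It is linked across 3 clause boundaries (that → Ø → Ø).
It functions as the subject of "resigned", so the gap sits immediately after word 14 ("assumed").
Base order: The lawyer had announced that this tenant had insisted the coach had assumed that who resigned.

14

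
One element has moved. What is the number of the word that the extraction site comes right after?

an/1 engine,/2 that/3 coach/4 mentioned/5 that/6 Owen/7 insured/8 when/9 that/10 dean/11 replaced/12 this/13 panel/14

The displaced element is "an engine" (word 2).
It is linked across 1 clause boundary (that).
It functions as the direct object of "insured", so the gap sits immediately after word 8 ("insured").
Base order: That coach mentioned that Owen insured an engine when that dean replaced this panel.

8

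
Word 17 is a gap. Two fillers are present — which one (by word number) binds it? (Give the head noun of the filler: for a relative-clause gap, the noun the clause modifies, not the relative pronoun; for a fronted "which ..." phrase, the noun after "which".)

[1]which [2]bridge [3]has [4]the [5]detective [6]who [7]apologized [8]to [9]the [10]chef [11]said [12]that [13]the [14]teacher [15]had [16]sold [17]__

2

The marked gap is the direct object of "sold".
Its filler is the fronted wh-phrase "which bridge", at word 2.
(The other dependency links word 5 to a gap after word 6.)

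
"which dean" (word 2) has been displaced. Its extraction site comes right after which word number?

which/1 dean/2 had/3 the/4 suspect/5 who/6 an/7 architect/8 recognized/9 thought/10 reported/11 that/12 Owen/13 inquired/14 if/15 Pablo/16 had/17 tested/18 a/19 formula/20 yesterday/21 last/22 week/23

10

The displaced element is "which dean" (word 2).
It is linked across 1 clause boundary (Ø).
It functions as the subject of "reported", so the gap sits immediately after word 10 ("thought").
Base order: The suspect who an architect recognized had thought that which dean reported that Owen inquired if Pablo had tested a formula yesterday last week.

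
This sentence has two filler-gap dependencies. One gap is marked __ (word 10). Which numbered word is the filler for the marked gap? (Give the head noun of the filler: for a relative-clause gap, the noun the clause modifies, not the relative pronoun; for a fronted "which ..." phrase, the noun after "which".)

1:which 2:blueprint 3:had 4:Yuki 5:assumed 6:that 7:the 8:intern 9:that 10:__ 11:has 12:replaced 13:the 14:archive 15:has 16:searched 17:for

8

The marked gap is inside the relative clause, the subject of "replaced".
Its filler is the head noun "intern" (via "that"), at word 8.
(The other dependency links word 2 to a gap after word 17.)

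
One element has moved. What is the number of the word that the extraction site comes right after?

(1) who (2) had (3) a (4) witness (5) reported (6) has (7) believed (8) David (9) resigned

The displaced element is "who" (word 1).
It is linked across 1 clause boundary (Ø).
It functions as the subject of "believed", so the gap sits immediately after word 5 ("reported").
Base order: A witness had reported that who has believed David resigned.

5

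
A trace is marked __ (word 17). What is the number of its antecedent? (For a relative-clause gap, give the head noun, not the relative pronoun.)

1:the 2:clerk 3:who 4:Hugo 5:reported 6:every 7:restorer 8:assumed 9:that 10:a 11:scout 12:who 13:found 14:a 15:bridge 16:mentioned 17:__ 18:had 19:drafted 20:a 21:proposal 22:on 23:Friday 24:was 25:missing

2

The gap at 17 is the subject of "drafted", inside a relative clause.
The relative pronoun is "who" (word 3); it is bound by the head noun immediately before it.
Its filler is the head noun "clerk", at word 2.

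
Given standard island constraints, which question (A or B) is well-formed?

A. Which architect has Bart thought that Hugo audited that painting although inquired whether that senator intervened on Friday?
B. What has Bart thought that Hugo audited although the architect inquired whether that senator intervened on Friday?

B

In A, the wh-phrase is extracted from inside an adjunct island (introduced by "although"), which blocks movement.
In B, the extraction path crosses only that-complement boundaries, which are transparent.
So B is grammatical.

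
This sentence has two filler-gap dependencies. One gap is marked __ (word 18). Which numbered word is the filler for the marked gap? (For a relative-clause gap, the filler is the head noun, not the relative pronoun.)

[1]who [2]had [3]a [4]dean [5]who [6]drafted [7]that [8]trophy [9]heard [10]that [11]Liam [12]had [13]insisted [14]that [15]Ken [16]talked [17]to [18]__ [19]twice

1

The marked gap is the object of the preposition "to" of "talked".
Its filler is the fronted wh-phrase "who", at word 1.
(The other dependency links word 4 to a gap after word 5.)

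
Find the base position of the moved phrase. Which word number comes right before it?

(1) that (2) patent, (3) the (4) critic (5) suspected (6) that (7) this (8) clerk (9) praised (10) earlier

The displaced element is "that patent" (word 2).
It is linked across 1 clause boundary (that).
It functions as the direct object of "praised", so the gap sits immediately after word 9 ("praised").
Base order: The critic suspected that this clerk praised that patent earlier.

9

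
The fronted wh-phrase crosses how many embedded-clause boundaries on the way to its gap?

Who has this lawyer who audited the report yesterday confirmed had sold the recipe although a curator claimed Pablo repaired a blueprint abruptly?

1

"who" is extracted from the subject of "sold".
Boundaries crossed, outermost first: [Ø] — 1 in total.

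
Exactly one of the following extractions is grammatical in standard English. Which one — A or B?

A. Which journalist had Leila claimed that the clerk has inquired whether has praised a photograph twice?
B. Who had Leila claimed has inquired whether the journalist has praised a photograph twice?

In A, the wh-phrase is extracted from inside a wh-island (introduced by "whether"), which blocks movement.
In B, the extraction path crosses only that-complement boundaries, which are transparent.
So B is grammatical.

B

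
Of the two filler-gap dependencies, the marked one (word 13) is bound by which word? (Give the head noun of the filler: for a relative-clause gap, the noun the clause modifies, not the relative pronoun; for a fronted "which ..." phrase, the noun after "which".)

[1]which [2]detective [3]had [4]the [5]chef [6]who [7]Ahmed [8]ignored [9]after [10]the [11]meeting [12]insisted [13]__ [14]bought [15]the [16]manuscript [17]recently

2

The marked gap is the subject of "bought".
Its filler is the fronted wh-phrase "which detective", at word 2.
(The other dependency links word 5 to a gap after word 8.)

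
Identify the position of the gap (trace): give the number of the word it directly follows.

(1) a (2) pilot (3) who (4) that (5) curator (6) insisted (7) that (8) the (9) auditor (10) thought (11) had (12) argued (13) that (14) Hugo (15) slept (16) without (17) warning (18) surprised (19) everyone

The displaced element is "a pilot" (word 2).
It is linked across 2 clause boundaries (that → Ø).
It functions as the subject of "argued", so the gap sits immediately after word 10 ("thought").
Base order: That curator insisted that the auditor thought that a pilot had argued that Hugo slept without warning.

10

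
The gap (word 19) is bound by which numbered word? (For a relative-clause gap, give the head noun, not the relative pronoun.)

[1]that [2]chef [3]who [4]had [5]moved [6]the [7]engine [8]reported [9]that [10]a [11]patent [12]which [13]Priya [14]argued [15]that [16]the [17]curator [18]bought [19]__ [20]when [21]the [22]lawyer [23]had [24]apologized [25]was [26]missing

The gap at 19 is the object of "bought", inside a relative clause.
The relative pronoun is "which" (word 12); it is bound by the head noun immediately before it.
Its filler is the head noun "patent", at word 11.

11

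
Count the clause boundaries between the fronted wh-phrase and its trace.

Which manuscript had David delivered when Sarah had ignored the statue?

0

"which manuscript" originates inside the matrix clause — no clause boundary is crossed.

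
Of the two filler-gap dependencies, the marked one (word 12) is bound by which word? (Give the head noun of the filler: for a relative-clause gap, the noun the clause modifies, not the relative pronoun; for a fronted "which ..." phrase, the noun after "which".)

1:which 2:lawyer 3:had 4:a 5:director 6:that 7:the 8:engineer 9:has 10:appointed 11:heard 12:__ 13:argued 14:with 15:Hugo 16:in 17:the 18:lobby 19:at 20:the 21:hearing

2

The marked gap is the subject of "argued".
Its filler is the fronted wh-phrase "which lawyer", at word 2.
(The other dependency links word 5 to a gap after word 10.)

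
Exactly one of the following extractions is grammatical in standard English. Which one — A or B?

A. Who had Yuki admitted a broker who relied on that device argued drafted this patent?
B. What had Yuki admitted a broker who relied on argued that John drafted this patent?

In B, the wh-phrase is extracted from inside a complex-NP island (relative clause) (introduced by "who"), which blocks movement.
In A, the extraction path crosses only that-complement boundaries, which are transparent.
So A is grammatical.

A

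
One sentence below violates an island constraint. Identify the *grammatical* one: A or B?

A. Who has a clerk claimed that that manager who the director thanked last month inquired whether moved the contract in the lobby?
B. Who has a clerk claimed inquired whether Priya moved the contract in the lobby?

B

In A, the wh-phrase is extracted from inside a wh-island (introduced by "whether"), which blocks movement.
In B, the extraction path crosses only that-complement boundaries, which are transparent.
So B is grammatical.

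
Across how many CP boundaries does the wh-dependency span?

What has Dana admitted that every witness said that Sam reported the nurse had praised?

3

"what" is extracted from the object of "praised".
Boundaries crossed, outermost first: [that], [that], [Ø] — 3 in total.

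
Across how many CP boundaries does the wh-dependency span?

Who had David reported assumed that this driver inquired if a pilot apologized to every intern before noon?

"who" is extracted from the subject of "assumed".
Boundaries crossed, outermost first: [Ø] — 1 in total.

1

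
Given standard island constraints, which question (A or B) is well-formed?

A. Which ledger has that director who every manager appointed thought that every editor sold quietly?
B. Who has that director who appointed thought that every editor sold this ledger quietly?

A

In B, the wh-phrase is extracted from inside a complex-NP island (relative clause) (introduced by "who"), which blocks movement.
In A, the extraction path crosses only that-complement boundaries, which are transparent.
So A is grammatical.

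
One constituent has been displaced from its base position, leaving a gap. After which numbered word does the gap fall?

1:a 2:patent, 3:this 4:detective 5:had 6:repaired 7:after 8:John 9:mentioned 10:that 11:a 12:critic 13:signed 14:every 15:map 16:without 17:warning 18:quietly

6

The displaced element is "a patent" (word 2).
It functions as the direct object of "repaired", so the gap sits immediately after word 6 ("repaired").
Base order: This detective had repaired a patent after John mentioned that a critic signed every map without warning quietly.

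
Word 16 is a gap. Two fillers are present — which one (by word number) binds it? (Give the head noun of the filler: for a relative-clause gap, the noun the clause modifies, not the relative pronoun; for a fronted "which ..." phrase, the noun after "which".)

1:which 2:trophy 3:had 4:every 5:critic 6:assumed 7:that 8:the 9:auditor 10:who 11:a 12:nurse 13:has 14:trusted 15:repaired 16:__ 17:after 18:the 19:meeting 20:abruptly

The marked gap is the direct object of "repaired".
Its filler is the fronted wh-phrase "which trophy", at word 2.
(The other dependency links word 9 to a gap after word 14.)

2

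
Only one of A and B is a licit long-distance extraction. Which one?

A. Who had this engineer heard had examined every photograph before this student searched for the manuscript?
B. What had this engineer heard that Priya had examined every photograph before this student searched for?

A

In B, the wh-phrase is extracted from inside an adjunct island (introduced by "before"), which blocks movement.
In A, the extraction path crosses only that-complement boundaries, which are transparent.
So A is grammatical.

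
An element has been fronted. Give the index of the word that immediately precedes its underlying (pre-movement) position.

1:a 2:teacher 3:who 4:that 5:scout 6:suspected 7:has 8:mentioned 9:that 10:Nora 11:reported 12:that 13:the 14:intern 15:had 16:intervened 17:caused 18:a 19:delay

6

The displaced element is "a teacher" (word 2).
It is linked across 1 clause boundary (Ø).
It functions as the subject of "mentioned", so the gap sits immediately after word 6 ("suspected").
Base order: That scout suspected that a teacher has mentioned that Nora reported that the intern had intervened.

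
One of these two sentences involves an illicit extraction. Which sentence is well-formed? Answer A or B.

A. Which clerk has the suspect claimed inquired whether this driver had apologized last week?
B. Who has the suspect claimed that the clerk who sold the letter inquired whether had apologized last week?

A

In B, the wh-phrase is extracted from inside a wh-island (introduced by "whether"), which blocks movement.
In A, the extraction path crosses only that-complement boundaries, which are transparent.
So A is grammatical.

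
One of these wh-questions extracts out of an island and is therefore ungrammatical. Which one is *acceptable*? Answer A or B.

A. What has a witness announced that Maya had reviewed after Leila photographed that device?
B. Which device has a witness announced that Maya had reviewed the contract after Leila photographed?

In B, the wh-phrase is extracted from inside an adjunct island (introduced by "after"), which blocks movement.
In A, the extraction path crosses only that-complement boundaries, which are transparent.
So A is grammatical.

A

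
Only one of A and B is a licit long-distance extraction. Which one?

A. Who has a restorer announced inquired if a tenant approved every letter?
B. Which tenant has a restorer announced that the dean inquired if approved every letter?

A

In B, the wh-phrase is extracted from inside a wh-island (introduced by "if"), which blocks movement.
In A, the extraction path crosses only that-complement boundaries, which are transparent.
So A is grammatical.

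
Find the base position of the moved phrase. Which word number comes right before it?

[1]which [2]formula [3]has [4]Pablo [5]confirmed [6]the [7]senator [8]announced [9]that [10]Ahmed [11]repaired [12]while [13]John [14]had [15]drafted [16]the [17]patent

11

The displaced element is "which formula" (word 2).
It is linked across 2 clause boundaries (Ø → that).
It functions as the direct object of "repaired", so the gap sits immediately after word 11 ("repaired").
Base order: Pablo has confirmed the senator announced that Ahmed repaired which formula while John had drafted the patent.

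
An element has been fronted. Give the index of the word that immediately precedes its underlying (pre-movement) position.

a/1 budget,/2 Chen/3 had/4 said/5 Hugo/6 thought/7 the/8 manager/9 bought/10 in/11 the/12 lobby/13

The displaced element is "a budget" (word 2).
It is linked across 2 clause boundaries (Ø → Ø).
It functions as the direct object of "bought", so the gap sits immediately after word 10 ("bought").
Base order: Chen had said Hugo thought the manager bought a budget in the lobby.

10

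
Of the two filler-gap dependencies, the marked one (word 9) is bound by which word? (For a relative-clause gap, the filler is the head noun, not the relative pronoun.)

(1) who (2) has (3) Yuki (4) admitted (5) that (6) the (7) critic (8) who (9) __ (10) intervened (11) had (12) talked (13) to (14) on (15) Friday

7

The marked gap is inside the relative clause, the subject of "intervened".
Its filler is the head noun "critic" (via "who"), at word 7.
(The other dependency links word 1 to a gap after word 13.)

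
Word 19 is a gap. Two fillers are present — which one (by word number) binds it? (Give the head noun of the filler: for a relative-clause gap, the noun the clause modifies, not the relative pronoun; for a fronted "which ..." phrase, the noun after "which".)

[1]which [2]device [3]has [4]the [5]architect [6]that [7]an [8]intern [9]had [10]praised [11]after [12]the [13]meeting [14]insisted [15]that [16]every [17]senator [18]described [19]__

The marked gap is the direct object of "described".
Its filler is the fronted wh-phrase "which device", at word 2.
(The other dependency links word 5 to a gap after word 10.)

2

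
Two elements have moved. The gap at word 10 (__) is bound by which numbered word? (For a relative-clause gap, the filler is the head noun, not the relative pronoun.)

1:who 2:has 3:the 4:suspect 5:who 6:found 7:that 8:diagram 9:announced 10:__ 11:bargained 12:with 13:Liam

1

The marked gap is the subject of "bargained".
Its filler is the fronted wh-phrase "who", at word 1.
(The other dependency links word 4 to a gap after word 5.)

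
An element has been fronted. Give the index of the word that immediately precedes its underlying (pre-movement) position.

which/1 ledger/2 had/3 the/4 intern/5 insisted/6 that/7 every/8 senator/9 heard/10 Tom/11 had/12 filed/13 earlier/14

13

The displaced element is "which ledger" (word 2).
It is linked across 2 clause boundaries (that → Ø).
It functions as the direct object of "filed", so the gap sits immediately after word 13 ("filed").
Base order: The intern had insisted that every senator heard Tom had filed which ledger earlier.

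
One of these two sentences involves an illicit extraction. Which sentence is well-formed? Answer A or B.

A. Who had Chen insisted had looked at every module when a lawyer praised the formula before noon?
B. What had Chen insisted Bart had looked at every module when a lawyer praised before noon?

In B, the wh-phrase is extracted from inside an adjunct island (introduced by "when"), which blocks movement.
In A, the extraction path crosses only that-complement boundaries, which are transparent.
So A is grammatical.

A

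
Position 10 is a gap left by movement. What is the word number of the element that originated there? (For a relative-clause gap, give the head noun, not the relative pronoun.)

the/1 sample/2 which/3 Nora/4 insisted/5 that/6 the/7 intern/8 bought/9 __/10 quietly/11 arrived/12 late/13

The gap at 10 is the object of "bought", inside a relative clause.
The relative pronoun is "which" (word 3); it is bound by the head noun immediately before it.
Its filler is the head noun "sample", at word 2.

2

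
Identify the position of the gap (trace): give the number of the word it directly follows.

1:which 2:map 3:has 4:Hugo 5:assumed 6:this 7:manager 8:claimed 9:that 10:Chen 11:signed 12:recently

11

The displaced element is "which map" (word 2).
It is linked across 2 clause boundaries (Ø → that).
It functions as the direct object of "signed", so the gap sits immediately after word 11 ("signed").
Base order: Hugo has assumed this manager claimed that Chen signed which map recently.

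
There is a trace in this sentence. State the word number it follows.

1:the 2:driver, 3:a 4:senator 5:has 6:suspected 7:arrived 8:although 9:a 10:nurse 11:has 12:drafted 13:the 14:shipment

The displaced element is "the driver" (word 2).
It is linked across 1 clause boundary (Ø).
It functions as the subject of "arrived", so the gap sits immediately after word 6 ("suspected").
Base order: A senator has suspected the driver arrived although a nurse has drafted the shipment.

6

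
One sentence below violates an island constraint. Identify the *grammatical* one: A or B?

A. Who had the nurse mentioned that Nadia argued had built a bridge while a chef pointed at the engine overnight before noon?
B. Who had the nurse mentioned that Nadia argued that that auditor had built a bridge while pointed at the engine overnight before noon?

A

In B, the wh-phrase is extracted from inside an adjunct island (introduced by "while"), which blocks movement.
In A, the extraction path crosses only that-complement boundaries, which are transparent.
So A is grammatical.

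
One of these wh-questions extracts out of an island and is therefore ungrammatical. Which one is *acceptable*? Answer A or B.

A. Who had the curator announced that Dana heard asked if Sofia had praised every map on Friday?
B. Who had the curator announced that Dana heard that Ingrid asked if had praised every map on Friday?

A

In B, the wh-phrase is extracted from inside a wh-island (introduced by "if"), which blocks movement.
In A, the extraction path crosses only that-complement boundaries, which are transparent.
So A is grammatical.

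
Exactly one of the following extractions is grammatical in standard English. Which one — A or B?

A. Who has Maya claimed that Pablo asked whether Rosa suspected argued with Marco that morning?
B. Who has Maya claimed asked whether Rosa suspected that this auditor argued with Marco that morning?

B

In A, the wh-phrase is extracted from inside a wh-island (introduced by "whether"), which blocks movement.
In B, the extraction path crosses only that-complement boundaries, which are transparent.
So B is grammatical.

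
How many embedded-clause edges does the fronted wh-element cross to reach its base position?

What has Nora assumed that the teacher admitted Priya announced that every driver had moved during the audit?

"what" is extracted from the object of "moved".
Boundaries crossed, outermost first: [that], [Ø], [that] — 3 in total.

3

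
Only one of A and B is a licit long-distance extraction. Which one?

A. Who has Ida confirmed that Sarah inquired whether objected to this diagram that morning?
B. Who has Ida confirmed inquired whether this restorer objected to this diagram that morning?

B

In A, the wh-phrase is extracted from inside a wh-island (introduced by "whether"), which blocks movement.
In B, the extraction path crosses only that-complement boundaries, which are transparent.
So B is grammatical.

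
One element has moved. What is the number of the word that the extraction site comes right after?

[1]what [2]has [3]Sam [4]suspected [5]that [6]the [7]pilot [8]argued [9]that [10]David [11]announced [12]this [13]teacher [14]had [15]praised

The displaced element is "what" (word 1).
It is linked across 3 clause boundaries (that → that → Ø).
It functions as the direct object of "praised", so the gap sits immediately after word 15 ("praised").
Base order: Sam has suspected that the pilot argued that David announced this teacher had praised what.

15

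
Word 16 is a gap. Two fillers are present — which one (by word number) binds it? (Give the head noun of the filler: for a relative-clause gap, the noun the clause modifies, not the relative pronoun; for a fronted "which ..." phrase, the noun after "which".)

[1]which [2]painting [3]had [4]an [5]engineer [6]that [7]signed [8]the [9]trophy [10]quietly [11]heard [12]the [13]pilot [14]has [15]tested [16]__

2

The marked gap is the direct object of "tested".
Its filler is the fronted wh-phrase "which painting", at word 2.
(The other dependency links word 5 to a gap after word 6.)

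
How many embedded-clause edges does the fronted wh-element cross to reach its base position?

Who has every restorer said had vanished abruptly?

1

"who" is extracted from the subject of "vanished".
Boundaries crossed, outermost first: [Ø] — 1 in total.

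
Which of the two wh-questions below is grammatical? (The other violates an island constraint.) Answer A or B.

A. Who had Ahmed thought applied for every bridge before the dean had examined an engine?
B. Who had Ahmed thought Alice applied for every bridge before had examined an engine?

A

In B, the wh-phrase is extracted from inside an adjunct island (introduced by "before"), which blocks movement.
In A, the extraction path crosses only that-complement boundaries, which are transparent.
So A is grammatical.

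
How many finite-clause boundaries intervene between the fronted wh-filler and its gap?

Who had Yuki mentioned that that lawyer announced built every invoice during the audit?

"who" is extracted from the subject of "built".
Boundaries crossed, outermost first: [that], [Ø] — 2 in total.

2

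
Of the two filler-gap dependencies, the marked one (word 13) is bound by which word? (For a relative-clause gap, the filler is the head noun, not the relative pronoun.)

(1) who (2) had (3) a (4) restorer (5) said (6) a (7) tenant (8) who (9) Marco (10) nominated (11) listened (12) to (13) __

The marked gap is the object of the preposition "to" of "listened".
Its filler is the fronted wh-phrase "who", at word 1.
(The other dependency links word 7 to a gap after word 10.)

1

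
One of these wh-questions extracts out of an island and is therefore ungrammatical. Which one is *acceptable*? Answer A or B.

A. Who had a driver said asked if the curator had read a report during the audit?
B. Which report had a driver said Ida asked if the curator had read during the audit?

A

In B, the wh-phrase is extracted from inside a wh-island (introduced by "if"), which blocks movement.
In A, the extraction path crosses only that-complement boundaries, which are transparent.
So A is grammatical.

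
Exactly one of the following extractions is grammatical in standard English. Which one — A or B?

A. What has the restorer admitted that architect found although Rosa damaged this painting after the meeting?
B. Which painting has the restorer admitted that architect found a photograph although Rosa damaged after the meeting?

A

In B, the wh-phrase is extracted from inside an adjunct island (introduced by "although"), which blocks movement.
In A, the extraction path crosses only that-complement boundaries, which are transparent.
So A is grammatical.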